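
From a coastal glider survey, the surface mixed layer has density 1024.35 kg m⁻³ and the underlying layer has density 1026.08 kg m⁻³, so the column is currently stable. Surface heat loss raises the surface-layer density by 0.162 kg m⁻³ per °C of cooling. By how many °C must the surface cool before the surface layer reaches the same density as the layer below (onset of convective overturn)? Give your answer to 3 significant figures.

Density deficit of the surface layer: 1026.08 − 1024.35 = 1.73 kg m⁻³.
Required change = 1.73 / 0.162 = 10.7 °C.

10.7 °C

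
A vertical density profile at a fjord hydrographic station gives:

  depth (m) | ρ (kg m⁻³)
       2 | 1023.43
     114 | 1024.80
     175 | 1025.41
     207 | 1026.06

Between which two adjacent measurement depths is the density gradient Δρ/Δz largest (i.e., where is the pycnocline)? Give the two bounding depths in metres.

175–207 m

Compute the density gradient over each adjacent pair:
  2–114 m: Δρ/Δz = 1.37/112 = 0.012 kg m⁻⁴
  114–175 m: Δρ/Δz = 0.61/61 = 0.010 kg m⁻⁴
  175–207 m: Δρ/Δz = 0.65/32 = 0.020 kg m⁻⁴
The largest gradient is in the 175–207 m interval — the pycnocline.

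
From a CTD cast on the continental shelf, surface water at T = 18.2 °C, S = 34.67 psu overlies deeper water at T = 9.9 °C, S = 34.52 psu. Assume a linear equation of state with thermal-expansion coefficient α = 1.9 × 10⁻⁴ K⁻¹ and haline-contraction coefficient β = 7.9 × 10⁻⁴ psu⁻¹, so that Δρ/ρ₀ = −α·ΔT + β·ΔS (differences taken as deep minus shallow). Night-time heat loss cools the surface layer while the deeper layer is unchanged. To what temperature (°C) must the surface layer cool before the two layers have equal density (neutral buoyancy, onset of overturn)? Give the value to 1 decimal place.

Neutral buoyancy requires Δρ = 0, i.e. −α(T_deep − T_surf′) + β(S_deep − S_surf) = 0.
T_surf′ = T_deep − (β/α)·ΔS = 9.9 − (7.9 × 10⁻⁴/1.9 × 10⁻⁴)·(-0.15) = 10.524 °C.
Cooling required: 18.2 − (10.524) = 7.676 °C.

10.5 °C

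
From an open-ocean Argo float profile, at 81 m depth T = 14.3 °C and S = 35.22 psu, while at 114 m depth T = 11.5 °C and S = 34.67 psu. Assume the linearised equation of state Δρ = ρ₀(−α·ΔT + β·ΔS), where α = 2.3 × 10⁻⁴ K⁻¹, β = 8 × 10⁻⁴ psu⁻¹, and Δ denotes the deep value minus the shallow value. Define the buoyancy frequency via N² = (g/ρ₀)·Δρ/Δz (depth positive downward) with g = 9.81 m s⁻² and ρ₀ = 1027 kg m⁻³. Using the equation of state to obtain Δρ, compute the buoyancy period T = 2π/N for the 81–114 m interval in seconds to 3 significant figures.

807 s

ΔT = -2.8 K, ΔS = -0.55 psu (deep − shallow).
Δρ/ρ₀ = −αΔT + βΔS = 6.44 × 10⁻⁴ − 4.40 × 10⁻⁴ = 2.04 × 10⁻⁴, so Δρ ≈ 0.2095 kg m⁻³.
N² = (g/ρ₀)·Δρ/Δz = g·(Δρ/ρ₀)/Δz = 9.81 × 2.04 × 10⁻⁴ / 33 = 6.0644 × 10⁻⁵ s⁻².
N = √(6.0644 × 10⁻⁵) = 7.7874 × 10⁻³ rad s⁻¹ → T = 2π/N = 806.84 s ≈ 807 s.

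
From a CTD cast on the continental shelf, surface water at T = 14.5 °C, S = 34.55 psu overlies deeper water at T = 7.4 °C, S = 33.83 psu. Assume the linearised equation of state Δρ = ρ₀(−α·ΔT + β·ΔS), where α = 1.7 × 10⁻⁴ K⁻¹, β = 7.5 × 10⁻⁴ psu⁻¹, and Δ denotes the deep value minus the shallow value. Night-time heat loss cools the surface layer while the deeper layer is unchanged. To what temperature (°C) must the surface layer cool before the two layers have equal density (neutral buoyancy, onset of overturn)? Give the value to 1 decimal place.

Neutral buoyancy requires Δρ = 0, i.e. −α(T_deep − T_surf′) + β(S_deep − S_surf) = 0.
T_surf′ = T_deep − (β/α)·ΔS = 7.4 − (7.5 × 10⁻⁴/1.7 × 10⁻⁴)·(-0.72) = 10.576 °C.
Cooling required: 14.5 − (10.576) = 3.924 °C.

10.6 °C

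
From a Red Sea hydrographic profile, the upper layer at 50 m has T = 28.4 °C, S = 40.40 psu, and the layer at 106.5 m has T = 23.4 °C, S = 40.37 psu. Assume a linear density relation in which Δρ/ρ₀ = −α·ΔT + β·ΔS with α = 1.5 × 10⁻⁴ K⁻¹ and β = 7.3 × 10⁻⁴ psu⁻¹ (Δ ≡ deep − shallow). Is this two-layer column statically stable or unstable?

stable

ΔT = 23.4 − 28.4 = -5.0 K and ΔS = 40.37 − 40.40 = -0.03 psu (deep − shallow).
−αΔT = 7.50 × 10⁻⁴; βΔS = -2.19 × 10⁻⁵; sum Δρ/ρ₀ = 7.281 × 10⁻⁴.
Δρ/ρ₀ > 0, so Δρ > 0: deeper water is denser → statically stable.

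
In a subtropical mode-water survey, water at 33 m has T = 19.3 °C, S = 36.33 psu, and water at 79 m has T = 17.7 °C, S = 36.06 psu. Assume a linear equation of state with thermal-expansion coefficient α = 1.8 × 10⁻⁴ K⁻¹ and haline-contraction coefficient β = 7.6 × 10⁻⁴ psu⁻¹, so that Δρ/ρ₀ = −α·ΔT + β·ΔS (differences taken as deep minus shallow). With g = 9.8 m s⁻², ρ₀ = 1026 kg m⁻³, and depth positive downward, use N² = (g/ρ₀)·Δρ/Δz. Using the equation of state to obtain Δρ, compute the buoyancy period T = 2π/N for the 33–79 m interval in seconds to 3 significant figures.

ΔT = -1.6 K, ΔS = -0.27 psu (deep − shallow).
Δρ/ρ₀ = −αΔT + βΔS = 2.88 × 10⁻⁴ − 2.052 × 10⁻⁴ = 8.28 × 10⁻⁵, so Δρ ≈ 0.08495 kg m⁻³.
N² = (g/ρ₀)·Δρ/Δz = g·(Δρ/ρ₀)/Δz = 9.8 × 8.28 × 10⁻⁵ / 46 = 1.7640 × 10⁻⁵ s⁻².
N = √(1.7640 × 10⁻⁵) = 4.2000 × 10⁻³ rad s⁻¹ → T = 2π/N = 1.4960 × 10³ s ≈ 1.50 × 10³ s.

1.50 × 10³ s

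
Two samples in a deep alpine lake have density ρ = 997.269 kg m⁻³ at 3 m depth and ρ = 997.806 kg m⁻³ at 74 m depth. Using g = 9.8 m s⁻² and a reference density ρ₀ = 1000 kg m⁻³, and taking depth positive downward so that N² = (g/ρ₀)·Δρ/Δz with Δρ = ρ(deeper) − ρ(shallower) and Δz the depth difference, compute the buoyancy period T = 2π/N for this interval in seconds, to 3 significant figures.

730 s

Δρ = 997.806 − 997.269 = 0.537 kg m⁻³ over Δz = 74 − 3 = 71 m.
N² = (9.8/1000) × (0.537/71) = 7.4121 × 10⁻⁵ s⁻².
N = √(7.4121 × 10⁻⁵) = 8.6094 × 10⁻³ rad s⁻¹, so T = 2π/N = 729.81 s ≈ 730 s.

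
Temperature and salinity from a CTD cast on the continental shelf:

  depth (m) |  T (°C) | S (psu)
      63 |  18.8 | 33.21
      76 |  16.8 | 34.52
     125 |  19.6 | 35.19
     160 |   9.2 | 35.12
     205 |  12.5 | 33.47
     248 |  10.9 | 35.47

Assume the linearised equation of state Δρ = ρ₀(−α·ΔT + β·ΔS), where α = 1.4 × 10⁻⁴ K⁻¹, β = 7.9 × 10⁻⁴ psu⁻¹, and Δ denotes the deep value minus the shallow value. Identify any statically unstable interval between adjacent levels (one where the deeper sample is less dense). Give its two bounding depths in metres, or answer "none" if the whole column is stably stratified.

160–205 m

Evaluate Δρ/ρ₀ = −αΔT + βΔS across each adjacent pair:
  63–76 m: −αΔT+βΔS = −(1.4 × 10⁻⁴)(-2.0)+(7.9 × 10⁻⁴)(+1.31) = 1.3 × 10⁻³ → stable
  76–125 m: −αΔT+βΔS = −(1.4 × 10⁻⁴)(+2.8)+(7.9 × 10⁻⁴)(+0.67) = 1.4 × 10⁻⁴ → stable
  125–160 m: −αΔT+βΔS = −(1.4 × 10⁻⁴)(-10.4)+(7.9 × 10⁻⁴)(-0.07) = 1.4 × 10⁻³ → stable
  160–205 m: −αΔT+βΔS = −(1.4 × 10⁻⁴)(+3.3)+(7.9 × 10⁻⁴)(-1.65) = -1.8 × 10⁻³ → UNSTABLE
  205–248 m: −αΔT+βΔS = −(1.4 × 10⁻⁴)(-1.6)+(7.9 × 10⁻⁴)(+2.00) = 1.8 × 10⁻³ → stable
The 160–205 m interval has Δρ < 0: lighter water underlies denser water.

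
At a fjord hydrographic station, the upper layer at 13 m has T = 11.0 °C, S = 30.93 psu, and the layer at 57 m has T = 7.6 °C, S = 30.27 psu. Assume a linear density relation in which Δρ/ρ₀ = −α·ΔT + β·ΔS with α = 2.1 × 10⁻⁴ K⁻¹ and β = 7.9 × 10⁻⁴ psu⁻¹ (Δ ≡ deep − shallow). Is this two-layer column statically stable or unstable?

ΔT = 7.6 − 11.0 = -3.4 K and ΔS = 30.27 − 30.93 = -0.66 psu (deep − shallow).
−αΔT = 7.14 × 10⁻⁴; βΔS = -5.214 × 10⁻⁴; sum Δρ/ρ₀ = 1.926 × 10⁻⁴.
Δρ/ρ₀ > 0, so Δρ > 0: deeper water is denser → statically stable.

stable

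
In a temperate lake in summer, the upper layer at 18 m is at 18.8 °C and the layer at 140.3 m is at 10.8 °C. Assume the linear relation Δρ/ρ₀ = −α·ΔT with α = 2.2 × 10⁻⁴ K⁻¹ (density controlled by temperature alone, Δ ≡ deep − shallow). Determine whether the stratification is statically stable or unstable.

stable

ΔT = 10.8 − 18.8 = -8.0 K, so Δρ/ρ₀ = −αΔT = 1.76 × 10⁻³.
Δρ/ρ₀ > 0, so Δρ > 0: deeper water is denser → statically stable.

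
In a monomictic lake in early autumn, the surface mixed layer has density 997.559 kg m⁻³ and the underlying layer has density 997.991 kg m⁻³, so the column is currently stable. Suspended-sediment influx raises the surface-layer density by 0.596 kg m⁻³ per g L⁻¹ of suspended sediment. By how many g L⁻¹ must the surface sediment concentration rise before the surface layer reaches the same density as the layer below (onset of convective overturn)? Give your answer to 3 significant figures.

Density deficit of the surface layer: 997.991 − 997.559 = 0.432 kg m⁻³.
Required change = 0.432 / 0.596 = 0.725 g L⁻¹.

0.725 g L⁻¹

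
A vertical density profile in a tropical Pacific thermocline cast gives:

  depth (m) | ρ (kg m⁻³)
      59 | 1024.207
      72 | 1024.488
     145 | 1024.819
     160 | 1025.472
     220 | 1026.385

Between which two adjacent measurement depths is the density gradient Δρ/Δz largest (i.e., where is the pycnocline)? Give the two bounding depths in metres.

145–160 m

Compute the density gradient over each adjacent pair:
  59–72 m: Δρ/Δz = 0.281/13 = 0.022 kg m⁻⁴
  72–145 m: Δρ/Δz = 0.331/73 = 4.5 × 10⁻³ kg m⁻⁴
  145–160 m: Δρ/Δz = 0.653/15 = 0.044 kg m⁻⁴
  160–220 m: Δρ/Δz = 0.913/60 = 0.015 kg m⁻⁴
The largest gradient is in the 145–160 m interval — the pycnocline.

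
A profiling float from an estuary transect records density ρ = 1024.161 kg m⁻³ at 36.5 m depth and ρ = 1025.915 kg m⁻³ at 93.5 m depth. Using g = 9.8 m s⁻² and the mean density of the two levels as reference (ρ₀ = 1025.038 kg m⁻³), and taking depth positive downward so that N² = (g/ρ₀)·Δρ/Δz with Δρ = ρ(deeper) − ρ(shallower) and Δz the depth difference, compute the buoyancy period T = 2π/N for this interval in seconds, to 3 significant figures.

Δρ = 1025.915 − 1024.161 = 1.754 kg m⁻³ over Δz = 93.5 − 36.5 = 57 m.
N² = (9.8/1025.038) × (1.754/57) = 2.9420 × 10⁻⁴ s⁻².
N = √(2.9420 × 10⁻⁴) = 0.017152 rad s⁻¹, so T = 2π/N = 366.32 s ≈ 366 s.

366 s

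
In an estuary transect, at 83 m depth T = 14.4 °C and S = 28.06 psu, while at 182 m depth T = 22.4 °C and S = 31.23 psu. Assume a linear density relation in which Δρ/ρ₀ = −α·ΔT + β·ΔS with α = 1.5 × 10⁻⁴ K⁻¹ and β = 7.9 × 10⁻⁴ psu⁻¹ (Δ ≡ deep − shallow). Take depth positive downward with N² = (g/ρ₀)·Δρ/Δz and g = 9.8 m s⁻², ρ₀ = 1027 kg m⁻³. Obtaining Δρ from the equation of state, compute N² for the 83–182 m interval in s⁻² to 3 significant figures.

1.29 × 10⁻⁴ s⁻²

ΔT = +8.0 K, ΔS = +3.17 psu (deep − shallow).
Δρ/ρ₀ = −αΔT + βΔS = -1.20 × 10⁻³ + 2.5043 × 10⁻³ = 1.3043 × 10⁻³, so Δρ ≈ 1.340 kg m⁻³.
N² = (g/ρ₀)·Δρ/Δz = g·(Δρ/ρ₀)/Δz = 9.8 × 1.3043 × 10⁻³ / 99 = 1.2911 × 10⁻⁴ s⁻² ≈ 1.29 × 10⁻⁴ s⁻².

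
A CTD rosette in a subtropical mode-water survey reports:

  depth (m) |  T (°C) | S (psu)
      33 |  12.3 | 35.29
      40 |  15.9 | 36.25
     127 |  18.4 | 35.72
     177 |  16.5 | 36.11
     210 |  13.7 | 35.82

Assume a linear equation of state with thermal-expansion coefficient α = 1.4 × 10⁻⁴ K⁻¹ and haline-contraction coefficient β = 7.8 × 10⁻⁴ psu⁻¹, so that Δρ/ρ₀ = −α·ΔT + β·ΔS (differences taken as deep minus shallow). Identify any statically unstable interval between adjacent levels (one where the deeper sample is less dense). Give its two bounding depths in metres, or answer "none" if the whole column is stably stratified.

40–127 m

Evaluate Δρ/ρ₀ = −αΔT + βΔS across each adjacent pair:
  33–40 m: −αΔT+βΔS = −(1.4 × 10⁻⁴)(+3.6)+(7.8 × 10⁻⁴)(+0.96) = 2.4 × 10⁻⁴ → stable
  40–127 m: −αΔT+βΔS = −(1.4 × 10⁻⁴)(+2.5)+(7.8 × 10⁻⁴)(-0.53) = -7.6 × 10⁻⁴ → UNSTABLE
  127–177 m: −αΔT+βΔS = −(1.4 × 10⁻⁴)(-1.9)+(7.8 × 10⁻⁴)(+0.39) = 5.7 × 10⁻⁴ → stable
  177–210 m: −αΔT+βΔS = −(1.4 × 10⁻⁴)(-2.8)+(7.8 × 10⁻⁴)(-0.29) = 1.7 × 10⁻⁴ → stable
The 40–127 m interval has Δρ < 0: lighter water underlies denser water.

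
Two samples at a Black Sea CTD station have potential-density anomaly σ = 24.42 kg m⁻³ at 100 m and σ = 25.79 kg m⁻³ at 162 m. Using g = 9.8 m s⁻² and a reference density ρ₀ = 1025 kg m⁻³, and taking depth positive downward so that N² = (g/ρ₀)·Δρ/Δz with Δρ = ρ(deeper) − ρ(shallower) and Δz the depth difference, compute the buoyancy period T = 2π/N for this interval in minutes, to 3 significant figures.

Δρ = 1025.79 − 1024.42 = 1.37 kg m⁻³ over Δz = 162 − 100 = 62 m.
N² = (9.8/1025) × (1.37/62) = 2.1127 × 10⁻⁴ s⁻².
N = √(2.1127 × 10⁻⁴) = 0.014535 rad s⁻¹, so T = 2π/N = 432.28 s = 7.2047 min ≈ 7.20 min.

7.20 min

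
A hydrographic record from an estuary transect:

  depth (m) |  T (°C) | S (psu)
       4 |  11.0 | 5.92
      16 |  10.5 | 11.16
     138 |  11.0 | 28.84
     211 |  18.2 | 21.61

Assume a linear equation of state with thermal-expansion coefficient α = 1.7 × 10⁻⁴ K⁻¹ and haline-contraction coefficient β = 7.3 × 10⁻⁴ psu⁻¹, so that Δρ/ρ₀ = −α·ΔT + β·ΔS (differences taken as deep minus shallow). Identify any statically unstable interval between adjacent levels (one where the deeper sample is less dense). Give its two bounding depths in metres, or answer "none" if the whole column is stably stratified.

Evaluate Δρ/ρ₀ = −αΔT + βΔS across each adjacent pair:
  4–16 m: −αΔT+βΔS = −(1.7 × 10⁻⁴)(-0.5)+(7.3 × 10⁻⁴)(+5.24) = 3.9 × 10⁻³ → stable
  16–138 m: −αΔT+βΔS = −(1.7 × 10⁻⁴)(+0.5)+(7.3 × 10⁻⁴)(+17.68) = 0.013 → stable
  138–211 m: −αΔT+βΔS = −(1.7 × 10⁻⁴)(+7.2)+(7.3 × 10⁻⁴)(-7.23) = -6.5 × 10⁻³ → UNSTABLE
The 138–211 m interval has Δρ < 0: lighter water underlies denser water.

138–211 m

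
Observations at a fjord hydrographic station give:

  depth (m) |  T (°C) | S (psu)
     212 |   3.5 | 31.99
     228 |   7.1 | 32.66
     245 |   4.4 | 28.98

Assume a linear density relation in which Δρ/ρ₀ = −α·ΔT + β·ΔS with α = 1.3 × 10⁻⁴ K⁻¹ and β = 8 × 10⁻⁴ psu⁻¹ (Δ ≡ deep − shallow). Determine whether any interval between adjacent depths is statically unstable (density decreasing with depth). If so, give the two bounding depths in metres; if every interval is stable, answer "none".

228–245 m

Evaluate Δρ/ρ₀ = −αΔT + βΔS across each adjacent pair:
  212–228 m: −αΔT+βΔS = −(1.3 × 10⁻⁴)(+3.6)+(8 × 10⁻⁴)(+0.67) = 6.8 × 10⁻⁵ → stable
  228–245 m: −αΔT+βΔS = −(1.3 × 10⁻⁴)(-2.7)+(8 × 10⁻⁴)(-3.68) = -2.6 × 10⁻³ → UNSTABLE
The 228–245 m interval has Δρ < 0: lighter water underlies denser water.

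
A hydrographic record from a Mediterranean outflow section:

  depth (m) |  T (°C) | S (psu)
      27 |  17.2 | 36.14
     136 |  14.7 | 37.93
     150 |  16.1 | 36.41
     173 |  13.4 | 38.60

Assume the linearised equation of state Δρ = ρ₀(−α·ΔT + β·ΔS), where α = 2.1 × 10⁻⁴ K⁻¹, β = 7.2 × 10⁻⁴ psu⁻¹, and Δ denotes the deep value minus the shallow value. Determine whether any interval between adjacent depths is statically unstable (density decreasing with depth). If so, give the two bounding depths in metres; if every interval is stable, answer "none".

136–150 m

Evaluate Δρ/ρ₀ = −αΔT + βΔS across each adjacent pair:
  27–136 m: −αΔT+βΔS = −(2.1 × 10⁻⁴)(-2.5)+(7.2 × 10⁻⁴)(+1.79) = 1.8 × 10⁻³ → stable
  136–150 m: −αΔT+βΔS = −(2.1 × 10⁻⁴)(+1.4)+(7.2 × 10⁻⁴)(-1.52) = -1.4 × 10⁻³ → UNSTABLE
  150–173 m: −αΔT+βΔS = −(2.1 × 10⁻⁴)(-2.7)+(7.2 × 10⁻⁴)(+2.19) = 2.1 × 10⁻³ → stable
The 136–150 m interval has Δρ < 0: lighter water underlies denser water.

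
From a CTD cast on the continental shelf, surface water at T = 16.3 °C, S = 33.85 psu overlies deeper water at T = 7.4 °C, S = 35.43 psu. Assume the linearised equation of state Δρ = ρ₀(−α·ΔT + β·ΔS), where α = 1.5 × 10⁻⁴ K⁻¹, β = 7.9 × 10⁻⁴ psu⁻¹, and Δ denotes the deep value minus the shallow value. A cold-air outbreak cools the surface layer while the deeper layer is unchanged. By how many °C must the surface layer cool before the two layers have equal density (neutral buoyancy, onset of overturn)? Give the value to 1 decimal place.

17.2 °C

Neutral buoyancy requires Δρ = 0, i.e. −α(T_deep − T_surf′) + β(S_deep − S_surf) = 0.
T_surf′ = T_deep − (β/α)·ΔS = 7.4 − (7.9 × 10⁻⁴/1.5 × 10⁻⁴)·(+1.58) = -0.921 °C.
Cooling required: 16.3 − (-0.921) = 17.221 °C.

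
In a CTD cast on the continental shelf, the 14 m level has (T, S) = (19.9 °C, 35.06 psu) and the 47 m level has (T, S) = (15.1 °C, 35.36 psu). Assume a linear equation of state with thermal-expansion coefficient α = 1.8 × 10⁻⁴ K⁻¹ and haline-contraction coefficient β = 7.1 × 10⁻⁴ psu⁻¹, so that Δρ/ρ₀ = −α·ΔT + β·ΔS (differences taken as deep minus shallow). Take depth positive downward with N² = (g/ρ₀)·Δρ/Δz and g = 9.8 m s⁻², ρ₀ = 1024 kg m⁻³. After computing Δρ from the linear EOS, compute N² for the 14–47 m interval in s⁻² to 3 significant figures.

3.20 × 10⁻⁴ s⁻²

ΔT = -4.8 K, ΔS = +0.30 psu (deep − shallow).
Δρ/ρ₀ = −αΔT + βΔS = 8.64 × 10⁻⁴ + 2.13 × 10⁻⁴ = 1.077 × 10⁻³, so Δρ ≈ 1.103 kg m⁻³.
N² = (g/ρ₀)·Δρ/Δz = g·(Δρ/ρ₀)/Δz = 9.8 × 1.077 × 10⁻³ / 33 = 3.1984 × 10⁻⁴ s⁻² ≈ 3.20 × 10⁻⁴ s⁻².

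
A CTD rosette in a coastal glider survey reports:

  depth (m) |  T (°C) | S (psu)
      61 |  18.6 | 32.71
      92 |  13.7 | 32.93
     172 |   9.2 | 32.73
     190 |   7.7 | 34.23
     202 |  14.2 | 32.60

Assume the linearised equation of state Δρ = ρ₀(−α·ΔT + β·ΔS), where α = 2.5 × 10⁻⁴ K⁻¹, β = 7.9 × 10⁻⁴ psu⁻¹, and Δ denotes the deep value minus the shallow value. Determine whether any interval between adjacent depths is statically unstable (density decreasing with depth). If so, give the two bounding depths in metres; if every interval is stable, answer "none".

Evaluate Δρ/ρ₀ = −αΔT + βΔS across each adjacent pair:
  61–92 m: −αΔT+βΔS = −(2.5 × 10⁻⁴)(-4.9)+(7.9 × 10⁻⁴)(+0.22) = 1.4 × 10⁻³ → stable
  92–172 m: −αΔT+βΔS = −(2.5 × 10⁻⁴)(-4.5)+(7.9 × 10⁻⁴)(-0.20) = 9.7 × 10⁻⁴ → stable
  172–190 m: −αΔT+βΔS = −(2.5 × 10⁻⁴)(-1.5)+(7.9 × 10⁻⁴)(+1.50) = 1.6 × 10⁻³ → stable
  190–202 m: −αΔT+βΔS = −(2.5 × 10⁻⁴)(+6.5)+(7.9 × 10⁻⁴)(-1.63) = -2.9 × 10⁻³ → UNSTABLE
The 190–202 m interval has Δρ < 0: lighter water underlies denser water.

190–202 m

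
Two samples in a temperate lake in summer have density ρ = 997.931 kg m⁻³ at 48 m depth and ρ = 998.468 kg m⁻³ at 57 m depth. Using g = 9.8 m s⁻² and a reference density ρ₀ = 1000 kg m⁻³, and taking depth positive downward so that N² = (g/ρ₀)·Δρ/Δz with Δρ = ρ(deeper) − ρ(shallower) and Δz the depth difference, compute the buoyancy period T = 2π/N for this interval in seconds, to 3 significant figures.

260 s

Δρ = 998.468 − 997.931 = 0.537 kg m⁻³ over Δz = 57 − 48 = 9 m.
N² = (9.8/1000) × (0.537/9) = 5.8473 × 10⁻⁴ s⁻².
N = √(5.8473 × 10⁻⁴) = 0.024181 rad s⁻¹, so T = 2π/N = 259.84 s ≈ 260 s.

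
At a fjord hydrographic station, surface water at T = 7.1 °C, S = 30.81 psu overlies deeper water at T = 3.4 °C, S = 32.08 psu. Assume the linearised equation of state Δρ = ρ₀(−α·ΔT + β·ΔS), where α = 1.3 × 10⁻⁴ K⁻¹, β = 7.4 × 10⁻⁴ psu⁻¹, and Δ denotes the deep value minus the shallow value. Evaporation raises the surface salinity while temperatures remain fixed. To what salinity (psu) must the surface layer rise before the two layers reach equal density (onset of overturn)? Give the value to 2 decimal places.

32.73 psu

Neutral buoyancy requires −α(T_deep − T_surf) + β(S_deep − S_surf′) = 0.
S_surf′ = S_deep − (α/β)·ΔT = 32.08 − (1.3 × 10⁻⁴/7.4 × 10⁻⁴)·(-3.7) = 32.7300 psu.
Increase required: 32.7300 − 30.81 = 1.9200 psu.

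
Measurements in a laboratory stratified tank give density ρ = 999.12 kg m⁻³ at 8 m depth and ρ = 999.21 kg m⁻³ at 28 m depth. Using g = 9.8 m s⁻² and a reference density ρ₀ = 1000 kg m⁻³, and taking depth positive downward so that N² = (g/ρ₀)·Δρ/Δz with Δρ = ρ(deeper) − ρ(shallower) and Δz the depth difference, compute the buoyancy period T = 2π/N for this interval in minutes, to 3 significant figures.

Δρ = 999.21 − 999.12 = 0.09 kg m⁻³ over Δz = 28 − 8 = 20 m.
N² = (9.8/1000) × (0.09/20) = 4.4100 × 10⁻⁵ s⁻².
N = √(4.4100 × 10⁻⁵) = 6.6408 × 10⁻³ rad s⁻¹, so T = 2π/N = 946.15 s = 15.769 min ≈ 15.8 min.

15.8 min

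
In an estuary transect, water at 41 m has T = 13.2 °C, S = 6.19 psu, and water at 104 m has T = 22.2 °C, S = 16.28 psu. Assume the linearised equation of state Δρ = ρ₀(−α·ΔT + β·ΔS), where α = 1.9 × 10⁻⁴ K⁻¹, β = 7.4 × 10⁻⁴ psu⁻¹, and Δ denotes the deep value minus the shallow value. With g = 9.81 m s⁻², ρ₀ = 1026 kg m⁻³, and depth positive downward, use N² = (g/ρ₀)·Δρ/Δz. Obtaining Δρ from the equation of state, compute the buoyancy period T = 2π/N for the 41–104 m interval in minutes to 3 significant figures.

ΔT = +9.0 K, ΔS = +10.09 psu (deep − shallow).
Δρ/ρ₀ = −αΔT + βΔS = -1.71 × 10⁻³ + 7.4666 × 10⁻³ = 5.7566 × 10⁻³, so Δρ ≈ 5.906 kg m⁻³.
N² = (g/ρ₀)·Δρ/Δz = g·(Δρ/ρ₀)/Δz = 9.81 × 5.7566 × 10⁻³ / 63 = 8.9638 × 10⁻⁴ s⁻².
N = √(8.9638 × 10⁻⁴) = 0.029940 rad s⁻¹ → T = 2π/N = 209.86 s = 3.4977 min ≈ 3.50 min.

3.50 min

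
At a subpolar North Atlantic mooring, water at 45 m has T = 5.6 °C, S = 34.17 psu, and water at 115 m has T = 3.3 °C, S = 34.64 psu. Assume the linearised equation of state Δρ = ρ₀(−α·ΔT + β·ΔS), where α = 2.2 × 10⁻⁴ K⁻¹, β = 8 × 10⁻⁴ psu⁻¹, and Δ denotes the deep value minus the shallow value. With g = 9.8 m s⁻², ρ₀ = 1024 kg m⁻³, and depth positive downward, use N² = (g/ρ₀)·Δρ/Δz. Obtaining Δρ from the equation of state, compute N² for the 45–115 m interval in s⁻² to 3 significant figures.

ΔT = -2.3 K, ΔS = +0.47 psu (deep − shallow).
Δρ/ρ₀ = −αΔT + βΔS = 5.06 × 10⁻⁴ + 3.76 × 10⁻⁴ = 8.82 × 10⁻⁴, so Δρ ≈ 0.9032 kg m⁻³.
N² = (g/ρ₀)·Δρ/Δz = g·(Δρ/ρ₀)/Δz = 9.8 × 8.82 × 10⁻⁴ / 70 = 1.2348 × 10⁻⁴ s⁻² ≈ 1.23 × 10⁻⁴ s⁻².

1.23 × 10⁻⁴ s⁻²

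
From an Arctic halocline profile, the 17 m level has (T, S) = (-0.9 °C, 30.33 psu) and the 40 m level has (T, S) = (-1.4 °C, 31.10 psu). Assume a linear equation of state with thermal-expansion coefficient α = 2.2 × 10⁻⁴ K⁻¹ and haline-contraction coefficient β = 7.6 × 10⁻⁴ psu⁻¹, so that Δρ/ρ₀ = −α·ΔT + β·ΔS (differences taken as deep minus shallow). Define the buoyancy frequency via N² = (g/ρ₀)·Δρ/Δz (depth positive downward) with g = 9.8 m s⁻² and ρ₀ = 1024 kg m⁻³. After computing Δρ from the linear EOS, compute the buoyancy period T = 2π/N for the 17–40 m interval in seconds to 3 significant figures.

365 s

ΔT = -0.5 K, ΔS = +0.77 psu (deep − shallow).
Δρ/ρ₀ = −αΔT + βΔS = 1.10 × 10⁻⁴ + 5.852 × 10⁻⁴ = 6.952 × 10⁻⁴, so Δρ ≈ 0.7119 kg m⁻³.
N² = (g/ρ₀)·Δρ/Δz = g·(Δρ/ρ₀)/Δz = 9.8 × 6.952 × 10⁻⁴ / 23 = 2.9622 × 10⁻⁴ s⁻².
N = √(2.9622 × 10⁻⁴) = 0.017211 rad s⁻¹ → T = 2π/N = 365.07 s ≈ 365 s.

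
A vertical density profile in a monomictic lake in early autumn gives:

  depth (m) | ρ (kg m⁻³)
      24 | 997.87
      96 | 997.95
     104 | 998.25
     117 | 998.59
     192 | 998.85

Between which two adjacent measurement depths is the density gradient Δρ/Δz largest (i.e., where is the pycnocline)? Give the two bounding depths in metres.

96–104 m

Compute the density gradient over each adjacent pair:
  24–96 m: Δρ/Δz = 0.08/72 = 1.1 × 10⁻³ kg m⁻⁴
  96–104 m: Δρ/Δz = 0.30/8 = 0.037 kg m⁻⁴
  104–117 m: Δρ/Δz = 0.34/13 = 0.026 kg m⁻⁴
  117–192 m: Δρ/Δz = 0.26/75 = 3.5 × 10⁻³ kg m⁻⁴
The largest gradient is in the 96–104 m interval — the pycnocline.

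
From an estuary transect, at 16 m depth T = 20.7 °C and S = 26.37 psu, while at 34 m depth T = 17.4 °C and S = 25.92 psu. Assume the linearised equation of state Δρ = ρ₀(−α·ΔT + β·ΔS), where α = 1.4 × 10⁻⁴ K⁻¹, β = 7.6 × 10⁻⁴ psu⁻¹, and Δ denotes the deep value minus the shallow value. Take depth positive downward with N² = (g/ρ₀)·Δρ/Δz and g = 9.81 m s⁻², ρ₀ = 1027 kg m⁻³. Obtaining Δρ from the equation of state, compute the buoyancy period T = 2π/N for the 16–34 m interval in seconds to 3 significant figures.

ΔT = -3.3 K, ΔS = -0.45 psu (deep − shallow).
Δρ/ρ₀ = −αΔT + βΔS = 4.62 × 10⁻⁴ − 3.42 × 10⁻⁴ = 1.20 × 10⁻⁴, so Δρ ≈ 0.1232 kg m⁻³.
N² = (g/ρ₀)·Δρ/Δz = g·(Δρ/ρ₀)/Δz = 9.81 × 1.20 × 10⁻⁴ / 18 = 6.5400 × 10⁻⁵ s⁻².
N = √(6.5400 × 10⁻⁵) = 8.0870 × 10⁻³ rad s⁻¹ → T = 2π/N = 776.95 s ≈ 777 s.

777 s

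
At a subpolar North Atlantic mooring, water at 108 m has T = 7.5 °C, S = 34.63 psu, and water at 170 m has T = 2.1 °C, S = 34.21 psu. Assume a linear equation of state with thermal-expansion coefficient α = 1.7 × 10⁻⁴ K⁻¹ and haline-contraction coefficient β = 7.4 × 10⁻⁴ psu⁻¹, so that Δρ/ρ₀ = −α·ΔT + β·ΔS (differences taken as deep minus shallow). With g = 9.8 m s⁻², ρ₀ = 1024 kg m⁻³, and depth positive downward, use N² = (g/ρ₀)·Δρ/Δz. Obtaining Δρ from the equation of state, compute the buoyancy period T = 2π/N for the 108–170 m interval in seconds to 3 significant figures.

ΔT = -5.4 K, ΔS = -0.42 psu (deep − shallow).
Δρ/ρ₀ = −αΔT + βΔS = 9.18 × 10⁻⁴ − 3.108 × 10⁻⁴ = 6.072 × 10⁻⁴, so Δρ ≈ 0.6218 kg m⁻³.
N² = (g/ρ₀)·Δρ/Δz = g·(Δρ/ρ₀)/Δz = 9.8 × 6.072 × 10⁻⁴ / 62 = 9.5977 × 10⁻⁵ s⁻².
N = √(9.5977 × 10⁻⁵) = 9.7968 × 10⁻³ rad s⁻¹ → T = 2π/N = 641.35 s ≈ 641 s.

641 s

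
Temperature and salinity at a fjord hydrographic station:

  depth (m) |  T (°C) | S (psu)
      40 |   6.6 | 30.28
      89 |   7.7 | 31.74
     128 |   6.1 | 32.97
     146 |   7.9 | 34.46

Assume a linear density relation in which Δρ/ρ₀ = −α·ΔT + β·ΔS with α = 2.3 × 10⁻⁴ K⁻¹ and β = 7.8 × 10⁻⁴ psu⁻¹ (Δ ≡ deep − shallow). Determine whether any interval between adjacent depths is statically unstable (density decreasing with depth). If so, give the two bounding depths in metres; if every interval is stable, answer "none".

none

Evaluate Δρ/ρ₀ = −αΔT + βΔS across each adjacent pair:
  40–89 m: −αΔT+βΔS = −(2.3 × 10⁻⁴)(+1.1)+(7.8 × 10⁻⁴)(+1.46) = 8.9 × 10⁻⁴ → stable
  89–128 m: −αΔT+βΔS = −(2.3 × 10⁻⁴)(-1.6)+(7.8 × 10⁻⁴)(+1.23) = 1.3 × 10⁻³ → stable
  128–146 m: −αΔT+βΔS = −(2.3 × 10⁻⁴)(+1.8)+(7.8 × 10⁻⁴)(+1.49) = 7.5 × 10⁻⁴ → stable
Every interval has Δρ > 0: the column is stably stratified throughout.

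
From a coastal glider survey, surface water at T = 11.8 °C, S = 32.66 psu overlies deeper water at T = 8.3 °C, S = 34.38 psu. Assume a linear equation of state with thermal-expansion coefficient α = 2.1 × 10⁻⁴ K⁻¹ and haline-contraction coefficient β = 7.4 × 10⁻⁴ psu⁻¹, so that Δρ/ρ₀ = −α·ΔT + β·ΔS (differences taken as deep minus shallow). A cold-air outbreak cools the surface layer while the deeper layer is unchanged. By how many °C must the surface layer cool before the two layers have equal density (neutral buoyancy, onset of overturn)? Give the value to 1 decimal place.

9.6 °C

Neutral buoyancy requires Δρ = 0, i.e. −α(T_deep − T_surf′) + β(S_deep − S_surf) = 0.
T_surf′ = T_deep − (β/α)·ΔS = 8.3 − (7.4 × 10⁻⁴/2.1 × 10⁻⁴)·(+1.72) = 2.239 °C.
Cooling required: 11.8 − (2.239) = 9.561 °C.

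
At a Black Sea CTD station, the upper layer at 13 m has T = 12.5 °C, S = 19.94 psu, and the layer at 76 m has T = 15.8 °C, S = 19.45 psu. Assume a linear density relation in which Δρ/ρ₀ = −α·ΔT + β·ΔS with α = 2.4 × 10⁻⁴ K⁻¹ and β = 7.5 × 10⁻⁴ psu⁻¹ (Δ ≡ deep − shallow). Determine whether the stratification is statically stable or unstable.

unstable

ΔT = 15.8 − 12.5 = +3.3 K and ΔS = 19.45 − 19.94 = -0.49 psu (deep − shallow).
−αΔT = -7.92 × 10⁻⁴; βΔS = -3.675 × 10⁻⁴; sum Δρ/ρ₀ = -1.1595 × 10⁻³.
Δρ/ρ₀ < 0, so Δρ < 0: deeper water is lighter → statically unstable; the column would overturn.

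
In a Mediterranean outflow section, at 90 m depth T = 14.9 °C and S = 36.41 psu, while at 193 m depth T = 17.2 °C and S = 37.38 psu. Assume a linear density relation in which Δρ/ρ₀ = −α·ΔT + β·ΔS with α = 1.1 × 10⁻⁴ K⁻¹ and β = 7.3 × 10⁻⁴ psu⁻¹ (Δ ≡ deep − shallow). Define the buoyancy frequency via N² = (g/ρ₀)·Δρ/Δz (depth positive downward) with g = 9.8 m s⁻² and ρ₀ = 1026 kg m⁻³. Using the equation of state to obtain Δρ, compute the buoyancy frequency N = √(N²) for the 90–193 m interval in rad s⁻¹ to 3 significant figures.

6.58 × 10⁻³ rad s⁻¹

ΔT = +2.3 K, ΔS = +0.97 psu (deep − shallow).
Δρ/ρ₀ = −αΔT + βΔS = -2.53 × 10⁻⁴ + 7.081 × 10⁻⁴ = 4.551 × 10⁻⁴, so Δρ ≈ 0.4669 kg m⁻³.
N² = (g/ρ₀)·Δρ/Δz = g·(Δρ/ρ₀)/Δz = 9.8 × 4.551 × 10⁻⁴ / 103 = 4.3301 × 10⁻⁵ s⁻².
N = √(4.3301 × 10⁻⁵) = 6.5803 × 10⁻³ rad s⁻¹ ≈ 6.58 × 10⁻³ rad s⁻¹.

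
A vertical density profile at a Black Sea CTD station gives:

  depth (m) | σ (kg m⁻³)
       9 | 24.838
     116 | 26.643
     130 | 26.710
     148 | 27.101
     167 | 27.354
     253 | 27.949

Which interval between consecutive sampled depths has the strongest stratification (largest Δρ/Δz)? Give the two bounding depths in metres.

Compute the density gradient over each adjacent pair:
  9–116 m: Δρ/Δz = 1.805/107 = 0.017 kg m⁻⁴
  116–130 m: Δρ/Δz = 0.067/14 = 4.8 × 10⁻³ kg m⁻⁴
  130–148 m: Δρ/Δz = 0.391/18 = 0.022 kg m⁻⁴
  148–167 m: Δρ/Δz = 0.253/19 = 0.013 kg m⁻⁴
  167–253 m: Δρ/Δz = 0.595/86 = 6.9 × 10⁻³ kg m⁻⁴
The largest gradient is in the 130–148 m interval — the pycnocline.

130–148 m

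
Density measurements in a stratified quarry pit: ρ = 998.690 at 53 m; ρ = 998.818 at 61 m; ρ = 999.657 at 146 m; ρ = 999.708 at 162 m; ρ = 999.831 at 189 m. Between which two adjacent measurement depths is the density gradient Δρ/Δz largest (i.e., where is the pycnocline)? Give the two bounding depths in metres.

53–61 m

Compute the density gradient over each adjacent pair:
  53–61 m: Δρ/Δz = 0.128/8 = 0.016 kg m⁻⁴
  61–146 m: Δρ/Δz = 0.839/85 = 9.9 × 10⁻³ kg m⁻⁴
  146–162 m: Δρ/Δz = 0.051/16 = 3.2 × 10⁻³ kg m⁻⁴
  162–189 m: Δρ/Δz = 0.123/27 = 4.6 × 10⁻³ kg m⁻⁴
The largest gradient is in the 53–61 m interval — the pycnocline.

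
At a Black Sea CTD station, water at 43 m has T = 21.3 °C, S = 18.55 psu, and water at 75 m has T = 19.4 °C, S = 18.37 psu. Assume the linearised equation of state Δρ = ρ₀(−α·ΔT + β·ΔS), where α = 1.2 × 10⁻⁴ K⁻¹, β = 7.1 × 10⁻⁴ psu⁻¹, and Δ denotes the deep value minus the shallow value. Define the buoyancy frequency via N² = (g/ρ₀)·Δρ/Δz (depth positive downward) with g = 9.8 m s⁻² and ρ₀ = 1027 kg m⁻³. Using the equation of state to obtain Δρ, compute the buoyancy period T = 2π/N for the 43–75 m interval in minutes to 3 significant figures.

18.9 min

ΔT = -1.9 K, ΔS = -0.18 psu (deep − shallow).
Δρ/ρ₀ = −αΔT + βΔS = 2.28 × 10⁻⁴ − 1.278 × 10⁻⁴ = 1.002 × 10⁻⁴, so Δρ ≈ 0.1029 kg m⁻³.
N² = (g/ρ₀)·Δρ/Δz = g·(Δρ/ρ₀)/Δz = 9.8 × 1.002 × 10⁻⁴ / 32 = 3.0686 × 10⁻⁵ s⁻².
N = √(3.0686 × 10⁻⁵) = 5.5395 × 10⁻³ rad s⁻¹ → T = 2π/N = 1.1343 × 10³ s = 18.905 min ≈ 18.9 min.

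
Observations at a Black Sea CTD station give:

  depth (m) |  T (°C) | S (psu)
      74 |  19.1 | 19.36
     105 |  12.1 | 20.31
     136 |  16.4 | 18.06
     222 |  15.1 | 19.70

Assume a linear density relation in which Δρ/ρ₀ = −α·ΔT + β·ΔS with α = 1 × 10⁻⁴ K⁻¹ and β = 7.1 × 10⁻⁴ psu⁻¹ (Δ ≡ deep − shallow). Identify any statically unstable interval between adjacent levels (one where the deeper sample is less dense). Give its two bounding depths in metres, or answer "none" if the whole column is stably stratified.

105–136 m

Evaluate Δρ/ρ₀ = −αΔT + βΔS across each adjacent pair:
  74–105 m: −αΔT+βΔS = −(1 × 10⁻⁴)(-7.0)+(7.1 × 10⁻⁴)(+0.95) = 1.4 × 10⁻³ → stable
  105–136 m: −αΔT+βΔS = −(1 × 10⁻⁴)(+4.3)+(7.1 × 10⁻⁴)(-2.25) = -2.0 × 10⁻³ → UNSTABLE
  136–222 m: −αΔT+βΔS = −(1 × 10⁻⁴)(-1.3)+(7.1 × 10⁻⁴)(+1.64) = 1.3 × 10⁻³ → stable
The 105–136 m interval has Δρ < 0: lighter water underlies denser water.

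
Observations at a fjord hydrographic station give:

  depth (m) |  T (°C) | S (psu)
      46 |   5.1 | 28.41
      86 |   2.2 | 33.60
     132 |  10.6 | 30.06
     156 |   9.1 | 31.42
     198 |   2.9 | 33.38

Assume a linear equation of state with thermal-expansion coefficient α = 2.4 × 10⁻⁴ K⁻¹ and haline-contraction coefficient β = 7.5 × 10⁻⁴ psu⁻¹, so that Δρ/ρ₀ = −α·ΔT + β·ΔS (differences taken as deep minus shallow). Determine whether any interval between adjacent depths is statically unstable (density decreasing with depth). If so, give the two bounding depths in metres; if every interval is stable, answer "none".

Evaluate Δρ/ρ₀ = −αΔT + βΔS across each adjacent pair:
  46–86 m: −αΔT+βΔS = −(2.4 × 10⁻⁴)(-2.9)+(7.5 × 10⁻⁴)(+5.19) = 4.6 × 10⁻³ → stable
  86–132 m: −αΔT+βΔS = −(2.4 × 10⁻⁴)(+8.4)+(7.5 × 10⁻⁴)(-3.54) = -4.7 × 10⁻³ → UNSTABLE
  132–156 m: −αΔT+βΔS = −(2.4 × 10⁻⁴)(-1.5)+(7.5 × 10⁻⁴)(+1.36) = 1.4 × 10⁻³ → stable
  156–198 m: −αΔT+βΔS = −(2.4 × 10⁻⁴)(-6.2)+(7.5 × 10⁻⁴)(+1.96) = 3.0 × 10⁻³ → stable
The 86–132 m interval has Δρ < 0: lighter water underlies denser water.

86–132 m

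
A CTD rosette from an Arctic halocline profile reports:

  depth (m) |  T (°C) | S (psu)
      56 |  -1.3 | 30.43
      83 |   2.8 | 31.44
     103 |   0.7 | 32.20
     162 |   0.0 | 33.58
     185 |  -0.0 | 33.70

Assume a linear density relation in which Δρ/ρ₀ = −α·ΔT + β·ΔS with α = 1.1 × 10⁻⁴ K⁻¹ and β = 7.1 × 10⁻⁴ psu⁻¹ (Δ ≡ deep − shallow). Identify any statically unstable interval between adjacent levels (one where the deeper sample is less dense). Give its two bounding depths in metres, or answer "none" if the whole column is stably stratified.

Evaluate Δρ/ρ₀ = −αΔT + βΔS across each adjacent pair:
  56–83 m: −αΔT+βΔS = −(1.1 × 10⁻⁴)(+4.1)+(7.1 × 10⁻⁴)(+1.01) = 2.7 × 10⁻⁴ → stable
  83–103 m: −αΔT+βΔS = −(1.1 × 10⁻⁴)(-2.1)+(7.1 × 10⁻⁴)(+0.76) = 7.7 × 10⁻⁴ → stable
  103–162 m: −αΔT+βΔS = −(1.1 × 10⁻⁴)(-0.7)+(7.1 × 10⁻⁴)(+1.38) = 1.1 × 10⁻³ → stable
  162–185 m: −αΔT+βΔS = −(1.1 × 10⁻⁴)(-0.0)+(7.1 × 10⁻⁴)(+0.12) = 8.5 × 10⁻⁵ → stable
Every interval has Δρ > 0: the column is stably stratified throughout.

none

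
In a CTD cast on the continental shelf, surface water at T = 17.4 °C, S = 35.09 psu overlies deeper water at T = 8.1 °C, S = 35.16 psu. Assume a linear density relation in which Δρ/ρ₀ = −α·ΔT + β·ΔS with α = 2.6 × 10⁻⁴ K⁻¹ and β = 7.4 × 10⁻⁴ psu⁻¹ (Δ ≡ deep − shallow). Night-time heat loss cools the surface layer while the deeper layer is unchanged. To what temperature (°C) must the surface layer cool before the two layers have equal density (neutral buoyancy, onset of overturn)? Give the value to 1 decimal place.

7.9 °C

Neutral buoyancy requires Δρ = 0, i.e. −α(T_deep − T_surf′) + β(S_deep − S_surf) = 0.
T_surf′ = T_deep − (β/α)·ΔS = 8.1 − (7.4 × 10⁻⁴/2.6 × 10⁻⁴)·(+0.07) = 7.901 °C.
Cooling required: 17.4 − (7.901) = 9.499 °C.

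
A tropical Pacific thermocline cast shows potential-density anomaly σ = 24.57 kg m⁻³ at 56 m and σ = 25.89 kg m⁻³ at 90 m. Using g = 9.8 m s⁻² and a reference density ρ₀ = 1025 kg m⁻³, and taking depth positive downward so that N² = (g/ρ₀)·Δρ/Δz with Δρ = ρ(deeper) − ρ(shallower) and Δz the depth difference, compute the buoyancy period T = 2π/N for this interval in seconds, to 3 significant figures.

326 s

Δρ = 1025.89 − 1024.57 = 1.32 kg m⁻³ over Δz = 90 − 56 = 34 m.
N² = (9.8/1025) × (1.32/34) = 3.7119 × 10⁻⁴ s⁻².
N = √(3.7119 × 10⁻⁴) = 0.019266 rad s⁻¹, so T = 2π/N = 326.13 s ≈ 326 s.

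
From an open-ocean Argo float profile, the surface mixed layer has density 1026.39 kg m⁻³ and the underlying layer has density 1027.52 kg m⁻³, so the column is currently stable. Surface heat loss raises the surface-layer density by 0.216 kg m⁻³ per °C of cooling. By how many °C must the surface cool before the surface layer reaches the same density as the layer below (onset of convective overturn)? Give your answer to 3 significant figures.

Density deficit of the surface layer: 1027.52 − 1026.39 = 1.13 kg m⁻³.
Required change = 1.13 / 0.216 = 5.23 °C.

5.23 °C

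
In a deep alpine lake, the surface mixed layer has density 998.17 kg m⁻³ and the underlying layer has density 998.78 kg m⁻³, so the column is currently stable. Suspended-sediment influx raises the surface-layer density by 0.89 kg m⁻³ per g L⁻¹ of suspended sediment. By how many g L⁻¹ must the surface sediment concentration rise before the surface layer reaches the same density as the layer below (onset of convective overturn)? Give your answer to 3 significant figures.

Density deficit of the surface layer: 998.78 − 998.17 = 0.61 kg m⁻³.
Required change = 0.61 / 0.89 = 0.685 g L⁻¹.

0.685 g L⁻¹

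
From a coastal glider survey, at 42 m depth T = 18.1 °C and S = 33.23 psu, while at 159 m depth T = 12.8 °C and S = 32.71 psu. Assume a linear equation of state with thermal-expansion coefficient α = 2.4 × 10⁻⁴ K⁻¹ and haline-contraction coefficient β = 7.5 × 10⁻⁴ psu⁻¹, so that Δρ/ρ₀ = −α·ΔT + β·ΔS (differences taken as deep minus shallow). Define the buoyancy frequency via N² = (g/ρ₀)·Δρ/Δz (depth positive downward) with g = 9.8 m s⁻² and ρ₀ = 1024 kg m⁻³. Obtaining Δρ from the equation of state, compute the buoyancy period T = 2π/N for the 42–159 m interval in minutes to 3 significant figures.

ΔT = -5.3 K, ΔS = -0.52 psu (deep − shallow).
Δρ/ρ₀ = −αΔT + βΔS = 1.272 × 10⁻³ − 3.90 × 10⁻⁴ = 8.82 × 10⁻⁴, so Δρ ≈ 0.9032 kg m⁻³.
N² = (g/ρ₀)·Δρ/Δz = g·(Δρ/ρ₀)/Δz = 9.8 × 8.82 × 10⁻⁴ / 117 = 7.3877 × 10⁻⁵ s⁻².
N = √(7.3877 × 10⁻⁵) = 8.5952 × 10⁻³ rad s⁻¹ → T = 2π/N = 731.01 s = 12.184 min ≈ 12.2 min.

12.2 min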